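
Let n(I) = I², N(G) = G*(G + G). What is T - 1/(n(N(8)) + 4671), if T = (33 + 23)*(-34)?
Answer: -40088721/21055 ≈ -1904.0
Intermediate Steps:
T = -1904 (T = 56*(-34) = -1904)
N(G) = 2*G² (N(G) = G*(2*G) = 2*G²)
T - 1/(n(N(8)) + 4671) = -1904 - 1/((2*8²)² + 4671) = -1904 - 1/((2*64)² + 4671) = -1904 - 1/(128² + 4671) = -1904 - 1/(16384 + 4671) = -1904 - 1/21055 = -40088721/21055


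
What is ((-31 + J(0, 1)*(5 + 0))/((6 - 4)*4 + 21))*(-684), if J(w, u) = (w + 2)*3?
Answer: 684/29 ≈ 23.586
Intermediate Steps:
J(w, u) = 6 + 3*w (J(w, u) = (2 + w)*3 = 6 + 3*w)
((-31 + J(0, 1)*(5 + 0))/((6 - 4)*4 + 21))*(-684) = ((-31 + (6 + 3*0)*(5 + 0))/((6 - 4)*4 + 21))*(-684) = ((-31 + (6 + 0)*5)/(2*4 + 21))*(-684) = ((-31 + 6*5)/(8 + 21))*(-684) = ((-31 + 30)/29)*(-684) = -1*1/29*(-684) = -1/29*(-684) = 684/29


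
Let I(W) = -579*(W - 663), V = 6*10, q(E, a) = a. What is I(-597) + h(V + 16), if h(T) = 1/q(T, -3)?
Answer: 2188619/3 ≈ 7.2954e+5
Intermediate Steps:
V = 60
I(W) = 383877 - 579*W (I(W) = -579*(-663 + W) = 383877 - 579*W)
h(T) = -⅓ (h(T) = 1/(-3) = -⅓)
I(-597) + h(V + 16) = (383877 - 579*(-597)) - ⅓ = (383877 + 345663) - ⅓ = 729540 - ⅓ = 2188619/3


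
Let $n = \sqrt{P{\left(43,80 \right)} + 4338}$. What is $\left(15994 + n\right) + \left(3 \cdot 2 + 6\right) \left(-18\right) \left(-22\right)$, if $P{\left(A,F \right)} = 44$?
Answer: $20746 + \sqrt{4382} \approx 20812.0$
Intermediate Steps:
$n = \sqrt{4382}$ ($n = \sqrt{44 + 4338} = \sqrt{4382} \approx 66.197$)
$\left(15994 + n\right) + \left(3 \cdot 2 + 6\right) \left(-18\right) \left(-22\right) = \left(15994 + \sqrt{4382}\right) + \left(3 \cdot 2 + 6\right) \left(-18\right) \left(-22\right) = \left(15994 + \sqrt{4382}\right) + \left(6 + 6\right) \left(-18\right) \left(-22\right) = \left(15994 + \sqrt{4382}\right) + 12 \left(-18\right) \left(-22\right) = \left(15994 + \sqrt{4382}\right) - -4752 = \left(15994 + \sqrt{4382}\right) + 4752 = 20746 + \sqrt{4382}$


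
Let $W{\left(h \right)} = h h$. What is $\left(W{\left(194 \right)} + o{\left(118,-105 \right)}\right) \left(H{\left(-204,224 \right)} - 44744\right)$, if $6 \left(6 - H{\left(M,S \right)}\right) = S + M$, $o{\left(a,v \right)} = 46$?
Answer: $- \frac{5057828768}{3} \approx -1.6859 \cdot 10^{9}$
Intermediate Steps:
$H{\left(M,S \right)} = 6 - \frac{M}{6} - \frac{S}{6}$ ($H{\left(M,S \right)} = 6 - \frac{S + M}{6} = 6 - \frac{M + S}{6} = 6 - \left(\frac{M}{6} + \frac{S}{6}\right) = 6 - \frac{M}{6} - \frac{S}{6}$)
$W{\left(h \right)} = h^{2}$
$\left(W{\left(194 \right)} + o{\left(118,-105 \right)}\right) \left(H{\left(-204,224 \right)} - 44744\right) = \left(194^{2} + 46\right) \left(\left(6 - -34 - \frac{112}{3}\right) - 44744\right) = \left(37636 + 46\right) \left(\left(6 + 34 - \frac{112}{3}\right) - 44744\right) = 37682 \left(\frac{8}{3} - 44744\right) = 37682 \left(- \frac{134224}{3}\right) = - \frac{5057828768}{3}$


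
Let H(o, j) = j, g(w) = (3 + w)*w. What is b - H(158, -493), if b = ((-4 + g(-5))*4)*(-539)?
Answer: -12443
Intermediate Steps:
g(w) = w*(3 + w)
b = -12936 (b = ((-4 - 5*(3 - 5))*4)*(-539) = ((-4 - 5*(-2))*4)*(-539) = ((-4 + 10)*4)*(-539) = (6*4)*(-539) = 24*(-539) = -12936)
b - H(158, -493) = -12936 - 1*(-493) = -12936 + 493 = -12443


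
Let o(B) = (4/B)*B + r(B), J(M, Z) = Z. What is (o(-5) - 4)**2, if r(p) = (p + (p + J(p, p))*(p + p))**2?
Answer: 81450625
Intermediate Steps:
r(p) = (p + 4*p**2)**2 (r(p) = (p + (p + p)*(p + p))**2 = (p + (2*p)*(2*p))**2 = (p + 4*p**2)**2)
o(B) = 4 + B**2*(1 + 4*B)**2 (o(B) = (4/B)*B + B**2*(1 + 4*B)**2 = 4 + B**2*(1 + 4*B)**2)
(o(-5) - 4)**2 = ((4 + (-5)**2*(1 + 4*(-5))**2) - 4)**2 = ((4 + 25*(1 - 20)**2) - 4)**2 = ((4 + 25*(-19)**2) - 4)**2 = ((4 + 25*361) - 4)**2 = ((4 + 9025) - 4)**2 = (9029 - 4)**2 = 9025**2 = 81450625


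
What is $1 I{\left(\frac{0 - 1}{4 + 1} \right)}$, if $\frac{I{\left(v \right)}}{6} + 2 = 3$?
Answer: $6$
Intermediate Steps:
$I{\left(v \right)} = 6$ ($I{\left(v \right)} = -12 + 6 \cdot 3 = -12 + 18 = 6$)
$1 I{\left(\frac{0 - 1}{4 + 1} \right)} = 1 \cdot 6 = 6$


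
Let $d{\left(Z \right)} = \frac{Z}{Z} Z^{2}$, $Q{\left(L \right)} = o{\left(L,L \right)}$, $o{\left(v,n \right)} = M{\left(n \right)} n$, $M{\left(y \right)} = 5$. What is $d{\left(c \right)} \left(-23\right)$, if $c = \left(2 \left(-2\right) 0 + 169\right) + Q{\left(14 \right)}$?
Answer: $-1313783$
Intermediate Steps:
$o{\left(v,n \right)} = 5 n$
$Q{\left(L \right)} = 5 L$
$c = 239$ ($c = \left(2 \left(-2\right) 0 + 169\right) + 5 \cdot 14 = \left(\left(-4\right) 0 + 169\right) + 70 = \left(0 + 169\right) + 70 = 169 + 70 = 239$)
$d{\left(Z \right)} = Z^{2}$ ($d{\left(Z \right)} = 1 Z^{2} = Z^{2}$)
$d{\left(c \right)} \left(-23\right) = 239^{2} \left(-23\right) = 57121 \left(-23\right) = -1313783$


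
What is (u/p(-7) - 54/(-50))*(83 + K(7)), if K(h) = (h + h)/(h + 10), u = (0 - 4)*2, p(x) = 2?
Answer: -4161/17 ≈ -244.76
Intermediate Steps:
u = -8 (u = -4*2 = -8)
K(h) = 2*h/(10 + h) (K(h) = (2*h)/(10 + h) = 2*h/(10 + h))
(u/p(-7) - 54/(-50))*(83 + K(7)) = (-8/2 - 54/(-50))*(83 + 2*7/(10 + 7)) = (-8*½ - 54*(-1/50))*(83 + 2*7/17) = (-4 + 27/25)*(83 + 2*7*(1/17)) = -73*(83 + 14/17)/25 = -73/25*1425/17 = -4161/17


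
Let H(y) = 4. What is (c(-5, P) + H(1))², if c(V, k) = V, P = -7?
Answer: 1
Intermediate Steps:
(c(-5, P) + H(1))² = (-5 + 4)² = (-1)² = 1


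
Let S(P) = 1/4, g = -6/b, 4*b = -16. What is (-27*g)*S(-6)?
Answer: -81/8 ≈ -10.125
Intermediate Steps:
b = -4 (b = (1/4)*(-16) = -4)
g = 3/2 (g = -6/(-4) = -6*(-1/4) = 3/2 ≈ 1.5000)
S(P) = 1/4 (S(P) = 1*(1/4) = 1/4)
(-27*g)*S(-6) = -27*3/2*(1/4) = -81/2*1/4 = -81/8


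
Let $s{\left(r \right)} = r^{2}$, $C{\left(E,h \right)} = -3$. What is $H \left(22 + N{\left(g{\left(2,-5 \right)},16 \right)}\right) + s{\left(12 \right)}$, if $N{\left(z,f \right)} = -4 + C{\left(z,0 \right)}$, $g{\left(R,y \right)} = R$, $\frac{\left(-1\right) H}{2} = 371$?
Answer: $-10986$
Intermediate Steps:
$H = -742$ ($H = \left(-2\right) 371 = -742$)
$N{\left(z,f \right)} = -7$ ($N{\left(z,f \right)} = -4 - 3 = -7$)
$H \left(22 + N{\left(g{\left(2,-5 \right)},16 \right)}\right) + s{\left(12 \right)} = - 742 \left(22 - 7\right) + 12^{2} = \left(-742\right) 15 + 144 = -11130 + 144 = -10986$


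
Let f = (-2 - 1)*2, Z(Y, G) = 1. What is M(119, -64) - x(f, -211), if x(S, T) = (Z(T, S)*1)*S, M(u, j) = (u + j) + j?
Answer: -3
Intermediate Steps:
M(u, j) = u + 2*j (M(u, j) = (j + u) + j = u + 2*j)
f = -6 (f = -3*2 = -6)
x(S, T) = S (x(S, T) = (1*1)*S = 1*S = S)
M(119, -64) - x(f, -211) = (119 + 2*(-64)) - 1*(-6) = (119 - 128) + 6 = -9 + 6 = -3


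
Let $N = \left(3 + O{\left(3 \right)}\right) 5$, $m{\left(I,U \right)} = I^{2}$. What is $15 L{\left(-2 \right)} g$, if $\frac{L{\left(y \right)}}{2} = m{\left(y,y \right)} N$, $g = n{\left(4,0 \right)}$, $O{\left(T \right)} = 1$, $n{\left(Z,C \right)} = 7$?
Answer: $16800$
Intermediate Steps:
$g = 7$
$N = 20$ ($N = \left(3 + 1\right) 5 = 4 \cdot 5 = 20$)
$L{\left(y \right)} = 40 y^{2}$ ($L{\left(y \right)} = 2 y^{2} \cdot 20 = 2 \cdot 20 y^{2} = 40 y^{2}$)
$15 L{\left(-2 \right)} g = 15 \cdot 40 \left(-2\right)^{2} \cdot 7 = 15 \cdot 40 \cdot 4 \cdot 7 = 15 \cdot 160 \cdot 7 = 2400 \cdot 7 = 16800$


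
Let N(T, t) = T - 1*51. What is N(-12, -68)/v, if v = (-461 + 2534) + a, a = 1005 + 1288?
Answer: -63/4366 ≈ -0.014430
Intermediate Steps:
a = 2293
N(T, t) = -51 + T (N(T, t) = T - 51 = -51 + T)
v = 4366 (v = (-461 + 2534) + 2293 = 2073 + 2293 = 4366)
N(-12, -68)/v = (-51 - 12)/4366 = -63*1/4366 = -63/4366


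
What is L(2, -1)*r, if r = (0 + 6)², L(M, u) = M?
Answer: 72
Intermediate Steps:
r = 36 (r = 6² = 36)
L(2, -1)*r = 2*36 = 72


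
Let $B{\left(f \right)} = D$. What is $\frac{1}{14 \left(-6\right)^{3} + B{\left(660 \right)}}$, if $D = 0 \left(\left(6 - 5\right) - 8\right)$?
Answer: $- \frac{1}{3024} \approx -0.00033069$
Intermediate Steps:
$D = 0$ ($D = 0 \left(\left(6 - 5\right) - 8\right) = 0 \left(1 - 8\right) = 0 \left(-7\right) = 0$)
$B{\left(f \right)} = 0$
$\frac{1}{14 \left(-6\right)^{3} + B{\left(660 \right)}} = \frac{1}{14 \left(-6\right)^{3} + 0} = \frac{1}{14 \left(-216\right) + 0} = \frac{1}{-3024 + 0} = \frac{1}{-3024} = - \frac{1}{3024}$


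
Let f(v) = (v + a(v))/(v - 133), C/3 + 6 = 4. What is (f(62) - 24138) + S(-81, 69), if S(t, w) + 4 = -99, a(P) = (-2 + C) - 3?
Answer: -1721162/71 ≈ -24242.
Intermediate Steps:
C = -6 (C = -18 + 3*4 = -18 + 12 = -6)
a(P) = -11 (a(P) = (-2 - 6) - 3 = -8 - 3 = -11)
f(v) = (-11 + v)/(-133 + v) (f(v) = (v - 11)/(v - 133) = (-11 + v)/(-133 + v))
S(t, w) = -103 (S(t, w) = -4 - 99 = -103)
(f(62) - 24138) + S(-81, 69) = ((-11 + 62)/(-133 + 62) - 24138) - 103 = (51/(-71) - 24138) - 103 = (-1/71*51 - 24138) - 103 = (-51/71 - 24138) - 103 = -1713849/71 - 103 = -1721162/71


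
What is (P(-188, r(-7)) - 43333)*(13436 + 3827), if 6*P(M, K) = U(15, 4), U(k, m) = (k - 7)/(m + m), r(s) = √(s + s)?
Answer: -4488328211/6 ≈ -7.4805e+8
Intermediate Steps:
r(s) = √2*√s (r(s) = √(2*s) = √2*√s)
U(k, m) = (-7 + k)/(2*m) (U(k, m) = (-7 + k)/((2*m)) = (-7 + k)*(1/(2*m)) = (-7 + k)/(2*m))
P(M, K) = ⅙ (P(M, K) = ((½)*(-7 + 15)/4)/6 = ((½)*(¼)*8)/6 = (⅙)*1 = ⅙)
(P(-188, r(-7)) - 43333)*(13436 + 3827) = (⅙ - 43333)*(13436 + 3827) = -259997/6*17263 = -4488328211/6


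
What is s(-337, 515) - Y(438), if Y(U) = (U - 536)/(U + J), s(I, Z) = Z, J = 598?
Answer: 38117/74 ≈ 515.09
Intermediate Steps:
Y(U) = (-536 + U)/(598 + U) (Y(U) = (U - 536)/(U + 598) = (-536 + U)/(598 + U))
s(-337, 515) - Y(438) = 515 - (-536 + 438)/(598 + 438) = 515 - (-98)/1036 = 515 - 1*(-7/74) = 515 + 7/74 = 38117/74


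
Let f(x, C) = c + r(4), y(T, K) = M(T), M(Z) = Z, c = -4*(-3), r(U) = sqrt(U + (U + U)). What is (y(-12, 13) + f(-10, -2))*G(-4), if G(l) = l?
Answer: -8*sqrt(3) ≈ -13.856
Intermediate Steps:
r(U) = sqrt(3)*sqrt(U) (r(U) = sqrt(U + 2*U) = sqrt(3*U) = sqrt(3)*sqrt(U))
c = 12
y(T, K) = T
f(x, C) = 12 + 2*sqrt(3) (f(x, C) = 12 + sqrt(3)*sqrt(4) = 12 + sqrt(3)*2 = 12 + 2*sqrt(3))
(y(-12, 13) + f(-10, -2))*G(-4) = (-12 + (12 + 2*sqrt(3)))*(-4) = (2*sqrt(3))*(-4) = -8*sqrt(3)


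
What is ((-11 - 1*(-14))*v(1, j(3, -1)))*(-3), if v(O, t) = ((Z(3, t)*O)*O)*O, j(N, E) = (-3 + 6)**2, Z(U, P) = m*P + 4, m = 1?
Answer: -117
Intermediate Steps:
Z(U, P) = 4 + P (Z(U, P) = 1*P + 4 = P + 4 = 4 + P)
j(N, E) = 9 (j(N, E) = 3**2 = 9)
v(O, t) = O**3*(4 + t) (v(O, t) = (((4 + t)*O)*O)*O = ((O*(4 + t))*O)*O = (O**2*(4 + t))*O = O**3*(4 + t))
((-11 - 1*(-14))*v(1, j(3, -1)))*(-3) = ((-11 - 1*(-14))*(1**3*(4 + 9)))*(-3) = ((-11 + 14)*(1*13))*(-3) = (3*13)*(-3) = 39*(-3) = -117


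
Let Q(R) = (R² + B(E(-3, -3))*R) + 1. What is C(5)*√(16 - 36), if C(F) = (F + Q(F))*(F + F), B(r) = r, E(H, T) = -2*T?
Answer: 1220*I*√5 ≈ 2728.0*I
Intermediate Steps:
Q(R) = 1 + R² + 6*R (Q(R) = (R² + (-2*(-3))*R) + 1 = (R² + 6*R) + 1 = 1 + R² + 6*R)
C(F) = 2*F*(1 + F² + 7*F) (C(F) = (F + (1 + F² + 6*F))*(F + F) = (1 + F² + 7*F)*(2*F) = 2*F*(1 + F² + 7*F))
C(5)*√(16 - 36) = (2*5*(1 + 5² + 7*5))*√(16 - 36) = (2*5*(1 + 25 + 35))*√(-20) = (2*5*61)*(2*I*√5) = 610*(2*I*√5) = 1220*I*√5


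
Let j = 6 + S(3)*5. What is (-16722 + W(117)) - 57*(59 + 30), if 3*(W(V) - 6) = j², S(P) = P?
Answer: -21642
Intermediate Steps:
j = 21 (j = 6 + 3*5 = 6 + 15 = 21)
W(V) = 153 (W(V) = 6 + (⅓)*21² = 6 + (⅓)*441 = 6 + 147 = 153)
(-16722 + W(117)) - 57*(59 + 30) = (-16722 + 153) - 57*(59 + 30) = -16569 - 57*89 = -16569 - 5073 = -21642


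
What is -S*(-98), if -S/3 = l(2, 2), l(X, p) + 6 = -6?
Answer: 3528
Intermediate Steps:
l(X, p) = -12 (l(X, p) = -6 - 6 = -12)
S = 36 (S = -3*(-12) = 36)
-S*(-98) = -1*36*(-98) = -36*(-98) = 3528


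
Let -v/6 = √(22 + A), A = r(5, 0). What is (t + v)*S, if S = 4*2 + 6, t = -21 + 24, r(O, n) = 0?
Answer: 42 - 84*√22 ≈ -352.00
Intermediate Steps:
t = 3
A = 0
v = -6*√22 (v = -6*√(22 + 0) = -6*√22 ≈ -28.142)
S = 14 (S = 8 + 6 = 14)
(t + v)*S = (3 - 6*√22)*14 = 42 - 84*√22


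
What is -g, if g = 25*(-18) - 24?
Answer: 474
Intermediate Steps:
g = -474 (g = -450 - 24 = -474)
-g = -1*(-474) = 474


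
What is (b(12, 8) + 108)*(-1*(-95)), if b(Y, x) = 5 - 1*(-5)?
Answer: 11210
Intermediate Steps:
b(Y, x) = 10 (b(Y, x) = 5 + 5 = 10)
(b(12, 8) + 108)*(-1*(-95)) = (10 + 108)*(-1*(-95)) = 118*95 = 11210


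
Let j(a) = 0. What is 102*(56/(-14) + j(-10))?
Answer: -408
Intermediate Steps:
102*(56/(-14) + j(-10)) = 102*(56/(-14) + 0) = 102*(56*(-1/14) + 0) = 102*(-4 + 0) = 102*(-4) = -408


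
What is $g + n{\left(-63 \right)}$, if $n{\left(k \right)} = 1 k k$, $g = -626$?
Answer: $3343$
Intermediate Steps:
$n{\left(k \right)} = k^{2}$ ($n{\left(k \right)} = k k = k^{2}$)
$g + n{\left(-63 \right)} = -626 + \left(-63\right)^{2} = -626 + 3969 = 3343$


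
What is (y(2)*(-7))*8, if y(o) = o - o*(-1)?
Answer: -224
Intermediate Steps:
y(o) = 2*o (y(o) = o - (-1)*o = o + o = 2*o)
(y(2)*(-7))*8 = ((2*2)*(-7))*8 = (4*(-7))*8 = -28*8 = -224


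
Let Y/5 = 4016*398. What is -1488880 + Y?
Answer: 6502960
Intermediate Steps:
Y = 7991840 (Y = 5*(4016*398) = 5*1598368 = 7991840)
-1488880 + Y = -1488880 + 7991840 = 6502960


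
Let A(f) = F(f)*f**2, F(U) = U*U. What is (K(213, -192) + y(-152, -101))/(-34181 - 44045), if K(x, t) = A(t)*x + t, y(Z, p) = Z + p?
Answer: -289457307203/78226 ≈ -3.7003e+6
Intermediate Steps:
F(U) = U**2
A(f) = f**4 (A(f) = f**2*f**2 = f**4)
K(x, t) = t + x*t**4 (K(x, t) = t**4*x + t = x*t**4 + t = t + x*t**4)
(K(213, -192) + y(-152, -101))/(-34181 - 44045) = ((-192 + 213*(-192)**4) + (-152 - 101))/(-34181 - 44045) = ((-192 + 213*1358954496) - 253)/(-78226) = ((-192 + 289457307648) - 253)*(-1/78226) = (289457307456 - 253)*(-1/78226) = 289457307203*(-1/78226) = -289457307203/78226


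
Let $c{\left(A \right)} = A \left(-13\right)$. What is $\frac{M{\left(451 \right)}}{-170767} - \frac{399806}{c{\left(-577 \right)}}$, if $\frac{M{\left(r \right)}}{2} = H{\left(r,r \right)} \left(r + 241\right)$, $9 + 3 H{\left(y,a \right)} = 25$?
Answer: $- \frac{204987115750}{3842769801} \approx -53.344$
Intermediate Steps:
$c{\left(A \right)} = - 13 A$
$H{\left(y,a \right)} = \frac{16}{3}$ ($H{\left(y,a \right)} = -3 + \frac{1}{3} \cdot 25 = -3 + \frac{25}{3} = \frac{16}{3}$)
$M{\left(r \right)} = \frac{7712}{3} + \frac{32 r}{3}$ ($M{\left(r \right)} = 2 \frac{16 \left(r + 241\right)}{3} = 2 \frac{16 \left(241 + r\right)}{3} = 2 \left(\frac{3856}{3} + \frac{16 r}{3}\right) = \frac{7712}{3} + \frac{32 r}{3}$)
$\frac{M{\left(451 \right)}}{-170767} - \frac{399806}{c{\left(-577 \right)}} = \frac{\frac{7712}{3} + \frac{32}{3} \cdot 451}{-170767} - \frac{399806}{\left(-13\right) \left(-577\right)} = \left(\frac{7712}{3} + \frac{14432}{3}\right) \left(- \frac{1}{170767}\right) - \frac{399806}{7501} = \frac{22144}{3} \left(- \frac{1}{170767}\right) - \frac{399806}{7501} = - \frac{22144}{512301} - \frac{399806}{7501} = - \frac{204987115750}{3842769801}$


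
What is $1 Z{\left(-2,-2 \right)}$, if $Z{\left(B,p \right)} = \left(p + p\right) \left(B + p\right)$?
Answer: $16$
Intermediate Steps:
$Z{\left(B,p \right)} = 2 p \left(B + p\right)$
$1 Z{\left(-2,-2 \right)} = 1 \cdot 2 \left(-2\right) \left(-2 - 2\right) = 1 \cdot 2 \left(-2\right) \left(-4\right) = 1 \cdot 16 = 16$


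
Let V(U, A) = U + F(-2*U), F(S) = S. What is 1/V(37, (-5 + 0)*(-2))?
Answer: -1/37 ≈ -0.027027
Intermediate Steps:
V(U, A) = -U (V(U, A) = U - 2*U = -U)
1/V(37, (-5 + 0)*(-2)) = 1/(-1*37) = 1/(-37) = -1/37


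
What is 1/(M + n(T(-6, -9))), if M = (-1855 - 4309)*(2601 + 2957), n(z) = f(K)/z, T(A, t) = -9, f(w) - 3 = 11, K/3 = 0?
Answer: -9/308335622 ≈ -2.9189e-8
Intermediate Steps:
K = 0 (K = 3*0 = 0)
f(w) = 14 (f(w) = 3 + 11 = 14)
n(z) = 14/z
M = -34259512 (M = -6164*5558 = -34259512)
1/(M + n(T(-6, -9))) = 1/(-34259512 + 14/(-9)) = 1/(-34259512 + 14*(-⅑)) = 1/(-34259512 - 14/9) = 1/(-308335622/9) = -9/308335622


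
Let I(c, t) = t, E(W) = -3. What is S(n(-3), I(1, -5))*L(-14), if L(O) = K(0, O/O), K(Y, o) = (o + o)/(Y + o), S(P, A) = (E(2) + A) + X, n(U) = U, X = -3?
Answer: -22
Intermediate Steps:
S(P, A) = -6 + A (S(P, A) = (-3 + A) - 3 = -6 + A)
K(Y, o) = 2*o/(Y + o) (K(Y, o) = (2*o)/(Y + o) = 2*o/(Y + o))
L(O) = 2 (L(O) = 2*(O/O)/(0 + O/O) = 2*1/(0 + 1) = 2*1/1 = 2*1*1 = 2)
S(n(-3), I(1, -5))*L(-14) = (-6 - 5)*2 = -11*2 = -22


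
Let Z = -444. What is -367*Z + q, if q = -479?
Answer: 162469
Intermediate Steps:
-367*Z + q = -367*(-444) - 479 = 162948 - 479 = 162469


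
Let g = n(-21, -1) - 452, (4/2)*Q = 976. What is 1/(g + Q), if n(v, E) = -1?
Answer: 1/35 ≈ 0.028571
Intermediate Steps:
Q = 488 (Q = (½)*976 = 488)
g = -453 (g = -1 - 452 = -453)
1/(g + Q) = 1/(-453 + 488) = 1/35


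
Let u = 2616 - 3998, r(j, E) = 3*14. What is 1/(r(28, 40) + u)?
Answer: -1/1340 ≈ -0.00074627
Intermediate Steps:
r(j, E) = 42
u = -1382
1/(r(28, 40) + u) = 1/(42 - 1382) = 1/(-1340) = -1/1340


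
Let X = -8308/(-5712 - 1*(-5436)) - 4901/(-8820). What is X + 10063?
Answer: 2047599283/202860 ≈ 10094.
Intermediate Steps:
X = 6219103/202860 (X = -8308/(-5712 + 5436) - 4901*(-1/8820) = -8308/(-276) + 4901/8820 = -8308*(-1/276) + 4901/8820 = 2077/69 + 4901/8820 = 6219103/202860 ≈ 30.657)
X + 10063 = 6219103/202860 + 10063 = 2047599283/202860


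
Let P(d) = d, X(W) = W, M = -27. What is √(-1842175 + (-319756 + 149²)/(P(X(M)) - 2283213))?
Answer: I*√10670664677052002/76108 ≈ 1357.3*I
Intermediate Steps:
√(-1842175 + (-319756 + 149²)/(P(X(M)) - 2283213)) = √(-1842175 + (-319756 + 149²)/(-27 - 2283213)) = √(-1842175 + (-319756 + 22201)/(-2283240)) = √(-1842175 - 297555*(-1/2283240)) = √(-1842175 + 19837/152216) = √(-280408489963/152216) = I*√10670664677052002/76108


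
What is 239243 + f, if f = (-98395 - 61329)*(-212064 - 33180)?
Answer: 39171591899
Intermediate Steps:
f = 39171352656 (f = -159724*(-245244) = 39171352656)
239243 + f = 239243 + 39171352656 = 39171591899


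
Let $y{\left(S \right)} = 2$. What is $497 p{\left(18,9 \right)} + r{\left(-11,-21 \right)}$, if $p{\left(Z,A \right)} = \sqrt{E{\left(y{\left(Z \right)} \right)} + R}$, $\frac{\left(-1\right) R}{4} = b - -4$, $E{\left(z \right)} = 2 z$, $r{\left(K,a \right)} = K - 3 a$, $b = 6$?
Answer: $52 + 2982 i \approx 52.0 + 2982.0 i$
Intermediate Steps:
$R = -40$ ($R = - 4 \left(6 - -4\right) = - 4 \left(6 + 4\right) = \left(-4\right) 10 = -40$)
$p{\left(Z,A \right)} = 6 i$ ($p{\left(Z,A \right)} = \sqrt{2 \cdot 2 - 40} = \sqrt{4 - 40} = \sqrt{-36} = 6 i$)
$497 p{\left(18,9 \right)} + r{\left(-11,-21 \right)} = 497 \cdot 6 i - -52 = 2982 i + \left(-11 + 63\right) = 2982 i + 52 = 52 + 2982 i$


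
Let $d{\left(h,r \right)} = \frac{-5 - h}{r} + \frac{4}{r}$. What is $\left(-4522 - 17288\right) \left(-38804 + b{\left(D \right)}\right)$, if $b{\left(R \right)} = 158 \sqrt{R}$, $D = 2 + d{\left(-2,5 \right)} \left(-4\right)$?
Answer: $846315240 - 689196 \sqrt{30} \approx 8.4254 \cdot 10^{8}$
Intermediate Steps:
$d{\left(h,r \right)} = \frac{4}{r} + \frac{-5 - h}{r}$ ($d{\left(h,r \right)} = \frac{-5 - h}{r} + \frac{4}{r} = \frac{4}{r} + \frac{-5 - h}{r}$)
$D = \frac{6}{5}$ ($D = 2 + \frac{-1 - -2}{5} \left(-4\right) = 2 + \frac{-1 + 2}{5} \left(-4\right) = 2 + \frac{1}{5} \cdot 1 \left(-4\right) = 2 + \frac{1}{5} \left(-4\right) = 2 - \frac{4}{5} = \frac{6}{5} \approx 1.2$)
$\left(-4522 - 17288\right) \left(-38804 + b{\left(D \right)}\right) = \left(-4522 - 17288\right) \left(-38804 + 158 \sqrt{\frac{6}{5}}\right) = - 21810 \left(-38804 + 158 \frac{\sqrt{30}}{5}\right) = - 21810 \left(-38804 + \frac{158 \sqrt{30}}{5}\right) = 846315240 - 689196 \sqrt{30}$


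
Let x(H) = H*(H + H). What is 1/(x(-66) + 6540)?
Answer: 1/15252 ≈ 6.5565e-5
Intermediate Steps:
x(H) = 2*H² (x(H) = H*(2*H) = 2*H²)
1/(x(-66) + 6540) = 1/(2*(-66)² + 6540) = 1/(2*4356 + 6540) = 1/(8712 + 6540) = 1/15252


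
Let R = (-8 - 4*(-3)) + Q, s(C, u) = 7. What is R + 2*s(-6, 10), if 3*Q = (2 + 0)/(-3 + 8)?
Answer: 272/15 ≈ 18.133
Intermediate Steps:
Q = 2/15 (Q = ((2 + 0)/(-3 + 8))/3 = (2/5)/3 = (2*(⅕))/3 = (⅓)*(⅖) = 2/15 ≈ 0.13333)
R = 62/15 (R = (-8 - 4*(-3)) + 2/15 = (-8 + 12) + 2/15 = 4 + 2/15 = 62/15 ≈ 4.1333)
R + 2*s(-6, 10) = 62/15 + 2*7 = 62/15 + 14 = 272/15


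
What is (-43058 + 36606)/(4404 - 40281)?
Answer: 6452/35877 ≈ 0.17984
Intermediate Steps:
(-43058 + 36606)/(4404 - 40281) = -6452/(-35877) = -6452*(-1/35877) = 6452/35877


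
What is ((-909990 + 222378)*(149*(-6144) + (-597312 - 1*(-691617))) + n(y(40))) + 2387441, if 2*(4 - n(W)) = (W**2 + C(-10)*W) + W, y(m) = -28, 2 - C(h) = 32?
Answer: 564635668059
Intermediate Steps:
C(h) = -30 (C(h) = 2 - 1*32 = 2 - 32 = -30)
n(W) = 4 - W**2/2 + 29*W/2 (n(W) = 4 - ((W**2 - 30*W) + W)/2 = 4 - (W**2 - 29*W)/2 = 4 + (-W**2/2 + 29*W/2) = 4 - W**2/2 + 29*W/2)
((-909990 + 222378)*(149*(-6144) + (-597312 - 1*(-691617))) + n(y(40))) + 2387441 = ((-909990 + 222378)*(149*(-6144) + (-597312 - 1*(-691617))) + (4 - 1/2*(-28)**2 + (29/2)*(-28))) + 2387441 = (-687612*(-915456 + (-597312 + 691617)) + (4 - 1/2*784 - 406)) + 2387441 = (-687612*(-915456 + 94305) + (4 - 392 - 406)) + 2387441 = (-687612*(-821151) - 794) + 2387441 = (564633281412 - 794) + 2387441 = 564633280618 + 2387441 = 564635668059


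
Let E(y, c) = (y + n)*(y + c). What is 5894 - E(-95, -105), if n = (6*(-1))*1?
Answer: -14306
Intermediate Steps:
n = -6 (n = -6*1 = -6)
E(y, c) = (-6 + y)*(c + y) (E(y, c) = (y - 6)*(y + c) = (-6 + y)*(c + y))
5894 - E(-95, -105) = 5894 - ((-95)² - 6*(-105) - 6*(-95) - 105*(-95)) = 5894 - (9025 + 630 + 570 + 9975) = 5894 - 1*20200 = 5894 - 20200 = -14306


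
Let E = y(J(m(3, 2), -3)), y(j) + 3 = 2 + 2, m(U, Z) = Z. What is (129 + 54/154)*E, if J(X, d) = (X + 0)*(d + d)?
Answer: 9960/77 ≈ 129.35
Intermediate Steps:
J(X, d) = 2*X*d (J(X, d) = X*(2*d) = 2*X*d)
y(j) = 1 (y(j) = -3 + (2 + 2) = -3 + 4 = 1)
E = 1
(129 + 54/154)*E = (129 + 54/154)*1 = (129 + 54*(1/154))*1 = (129 + 27/77)*1 = (9960/77)*1 = 9960/77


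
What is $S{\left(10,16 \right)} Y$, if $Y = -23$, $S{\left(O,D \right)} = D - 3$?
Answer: $-299$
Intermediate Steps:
$S{\left(O,D \right)} = -3 + D$ ($S{\left(O,D \right)} = D - 3 = -3 + D$)
$S{\left(10,16 \right)} Y = \left(-3 + 16\right) \left(-23\right) = 13 \left(-23\right) = -299$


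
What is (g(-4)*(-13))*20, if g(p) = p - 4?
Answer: 2080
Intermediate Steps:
g(p) = -4 + p
(g(-4)*(-13))*20 = ((-4 - 4)*(-13))*20 = -8*(-13)*20 = 104*20 = 2080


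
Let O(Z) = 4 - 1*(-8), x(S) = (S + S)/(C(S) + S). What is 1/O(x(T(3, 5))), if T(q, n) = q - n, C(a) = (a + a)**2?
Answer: 1/12 ≈ 0.083333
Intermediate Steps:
C(a) = 4*a**2 (C(a) = (2*a)**2 = 4*a**2)
x(S) = 2*S/(S + 4*S**2) (x(S) = (S + S)/(4*S**2 + S) = (2*S)/(S + 4*S**2) = 2*S/(S + 4*S**2))
O(Z) = 12 (O(Z) = 4 + 8 = 12)
1/O(x(T(3, 5))) = 1/12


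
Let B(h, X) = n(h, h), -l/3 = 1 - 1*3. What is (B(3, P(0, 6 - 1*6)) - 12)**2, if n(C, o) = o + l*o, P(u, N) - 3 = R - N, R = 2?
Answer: 81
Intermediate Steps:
l = 6 (l = -3*(1 - 1*3) = -3*(1 - 3) = -3*(-2) = 6)
P(u, N) = 5 - N (P(u, N) = 3 + (2 - N) = 5 - N)
n(C, o) = 7*o (n(C, o) = o + 6*o = 7*o)
B(h, X) = 7*h
(B(3, P(0, 6 - 1*6)) - 12)**2 = (7*3 - 12)**2 = (21 - 12)**2 = 9**2 = 81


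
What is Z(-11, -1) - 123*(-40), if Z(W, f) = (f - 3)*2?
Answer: 4912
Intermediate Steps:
Z(W, f) = -6 + 2*f (Z(W, f) = (-3 + f)*2 = -6 + 2*f)
Z(-11, -1) - 123*(-40) = (-6 + 2*(-1)) - 123*(-40) = (-6 - 2) + 4920 = -8 + 4920 = 4912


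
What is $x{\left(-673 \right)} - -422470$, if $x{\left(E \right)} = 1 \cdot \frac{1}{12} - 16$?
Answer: $\frac{5069449}{12} \approx 4.2245 \cdot 10^{5}$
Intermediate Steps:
$x{\left(E \right)} = - \frac{191}{12}$ ($x{\left(E \right)} = 1 \cdot \frac{1}{12} - 16 = \frac{1}{12} - 16 = - \frac{191}{12}$)
$x{\left(-673 \right)} - -422470 = - \frac{191}{12} - -422470 = - \frac{191}{12} + 422470 = \frac{5069449}{12}$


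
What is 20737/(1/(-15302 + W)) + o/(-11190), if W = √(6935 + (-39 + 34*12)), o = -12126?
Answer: -591797273489/1865 + 41474*√1826 ≈ -3.1555e+8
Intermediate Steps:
W = 2*√1826 (W = √(6935 + (-39 + 408)) = √(6935 + 369) = √7304 = 2*√1826 ≈ 85.463)
20737/(1/(-15302 + W)) + o/(-11190) = 20737/(1/(-15302 + 2*√1826)) - 12126/(-11190) = 20737*(-15302 + 2*√1826) - 12126*(-1/11190) = (-317317574 + 41474*√1826) + 2021/1865 = -591797273489/1865 + 41474*√1826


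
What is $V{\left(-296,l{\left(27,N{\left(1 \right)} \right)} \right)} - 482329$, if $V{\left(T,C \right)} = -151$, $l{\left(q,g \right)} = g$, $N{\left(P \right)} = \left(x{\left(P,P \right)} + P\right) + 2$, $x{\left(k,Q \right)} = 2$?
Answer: $-482480$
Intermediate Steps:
$N{\left(P \right)} = 4 + P$ ($N{\left(P \right)} = \left(2 + P\right) + 2 = 4 + P$)
$V{\left(-296,l{\left(27,N{\left(1 \right)} \right)} \right)} - 482329 = -151 - 482329 = -482480$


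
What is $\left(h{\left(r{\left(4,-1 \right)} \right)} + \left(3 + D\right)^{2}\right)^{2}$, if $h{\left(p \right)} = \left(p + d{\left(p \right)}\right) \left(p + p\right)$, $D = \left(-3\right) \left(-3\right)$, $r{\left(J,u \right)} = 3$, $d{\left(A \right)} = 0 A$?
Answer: $26244$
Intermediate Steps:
$d{\left(A \right)} = 0$
$D = 9$
$h{\left(p \right)} = 2 p^{2}$ ($h{\left(p \right)} = \left(p + 0\right) \left(p + p\right) = p 2 p = 2 p^{2}$)
$\left(h{\left(r{\left(4,-1 \right)} \right)} + \left(3 + D\right)^{2}\right)^{2} = \left(2 \cdot 3^{2} + \left(3 + 9\right)^{2}\right)^{2} = \left(2 \cdot 9 + 12^{2}\right)^{2} = \left(18 + 144\right)^{2} = 162^{2} = 26244$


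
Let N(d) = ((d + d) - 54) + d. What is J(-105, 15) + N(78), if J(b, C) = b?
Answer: 75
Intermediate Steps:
N(d) = -54 + 3*d (N(d) = (2*d - 54) + d = (-54 + 2*d) + d = -54 + 3*d)
J(-105, 15) + N(78) = -105 + (-54 + 3*78) = -105 + (-54 + 234) = -105 + 180 = 75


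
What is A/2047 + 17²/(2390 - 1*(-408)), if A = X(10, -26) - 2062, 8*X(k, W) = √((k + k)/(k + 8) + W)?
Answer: -5177893/5727506 + I*√14/12282 ≈ -0.90404 + 0.00030465*I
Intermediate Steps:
X(k, W) = √(W + 2*k/(8 + k))/8 (X(k, W) = √((k + k)/(k + 8) + W)/8 = √((2*k)/(8 + k) + W)/8 = √(2*k/(8 + k) + W)/8 = √(W + 2*k/(8 + k))/8)
A = -2062 + I*√14/6 (A = √((2*10 - 26*(8 + 10))/(8 + 10))/8 - 2062 = √((20 - 26*18)/18)/8 - 2062 = √((20 - 468)/18)/8 - 2062 = √((1/18)*(-448))/8 - 2062 = √(-224/9)/8 - 2062 = (4*I*√14/3)/8 - 2062 = I*√14/6 - 2062 = -2062 + I*√14/6 ≈ -2062.0 + 0.62361*I)
A/2047 + 17²/(2390 - 1*(-408)) = (-2062 + I*√14/6)/2047 + 17²/(2390 - 1*(-408)) = (-2062 + I*√14/6)*(1/2047) + 289/(2390 + 408) = (-2062/2047 + I*√14/12282) + 289/2798 = -5177893/5727506 + I*√14/12282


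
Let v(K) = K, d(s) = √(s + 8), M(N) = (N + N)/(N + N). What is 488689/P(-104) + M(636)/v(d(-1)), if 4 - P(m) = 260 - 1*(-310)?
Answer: -488689/566 + √7/7 ≈ -863.03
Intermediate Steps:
M(N) = 1 (M(N) = (2*N)/((2*N)) = (2*N)*(1/(2*N)) = 1)
d(s) = √(8 + s)
P(m) = -566 (P(m) = 4 - (260 - 1*(-310)) = 4 - (260 + 310) = 4 - 1*570 = 4 - 570 = -566)
488689/P(-104) + M(636)/v(d(-1)) = 488689/(-566) + 1/√(8 - 1) = 488689*(-1/566) + 1/√7 = -488689/566 + 1*(√7/7) = -488689/566 + √7/7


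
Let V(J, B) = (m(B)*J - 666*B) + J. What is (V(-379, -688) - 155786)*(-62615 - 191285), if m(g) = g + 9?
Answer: -142027597600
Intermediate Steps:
m(g) = 9 + g
V(J, B) = J - 666*B + J*(9 + B) (V(J, B) = ((9 + B)*J - 666*B) + J = (J*(9 + B) - 666*B) + J = (-666*B + J*(9 + B)) + J = J - 666*B + J*(9 + B))
(V(-379, -688) - 155786)*(-62615 - 191285) = ((-379 - 666*(-688) - 379*(9 - 688)) - 155786)*(-62615 - 191285) = ((-379 + 458208 - 379*(-679)) - 155786)*(-253900) = ((-379 + 458208 + 257341) - 155786)*(-253900) = (715170 - 155786)*(-253900) = 559384*(-253900) = -142027597600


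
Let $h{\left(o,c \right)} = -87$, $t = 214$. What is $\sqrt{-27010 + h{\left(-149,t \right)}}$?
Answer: $7 i \sqrt{553} \approx 164.61 i$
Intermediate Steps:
$\sqrt{-27010 + h{\left(-149,t \right)}} = \sqrt{-27010 - 87} = \sqrt{-27097} = 7 i \sqrt{553}$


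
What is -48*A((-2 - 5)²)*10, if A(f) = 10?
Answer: -4800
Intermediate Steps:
-48*A((-2 - 5)²)*10 = -48*10*10 = -480*10 = -4800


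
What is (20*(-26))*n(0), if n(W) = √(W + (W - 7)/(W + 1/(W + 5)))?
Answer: -520*I*√35 ≈ -3076.4*I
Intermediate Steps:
n(W) = √(W + (-7 + W)/(W + 1/(5 + W)))
(20*(-26))*n(0) = (20*(-26))*√((-35 + 0³ - 1*0 + 6*0²)/(1 + 0² + 5*0)) = -520*√(-35 + 0 + 0 + 6*0)/√(1 + 0 + 0) = -520*√(-35 + 0 + 0 + 0) = -520*I*√35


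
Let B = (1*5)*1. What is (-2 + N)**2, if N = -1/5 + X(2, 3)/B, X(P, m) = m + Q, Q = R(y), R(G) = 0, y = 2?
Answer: 64/25 ≈ 2.5600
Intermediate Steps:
B = 5 (B = 5*1 = 5)
Q = 0
X(P, m) = m (X(P, m) = m + 0 = m)
N = 2/5 (N = -1/5 + 3/5 = 2/5 ≈ 0.40000)
(-2 + N)**2 = (-2 + 2/5)**2 = (-8/5)**2 = 64/25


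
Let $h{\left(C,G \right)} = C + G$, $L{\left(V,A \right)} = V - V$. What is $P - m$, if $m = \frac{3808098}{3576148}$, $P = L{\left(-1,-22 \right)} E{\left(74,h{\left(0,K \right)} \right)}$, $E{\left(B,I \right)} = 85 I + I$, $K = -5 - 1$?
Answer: $- \frac{1904049}{1788074} \approx -1.0649$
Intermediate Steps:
$K = -6$ ($K = -5 - 1 = -6$)
$L{\left(V,A \right)} = 0$
$E{\left(B,I \right)} = 86 I$
$P = 0$ ($P = 0 \cdot 86 \left(0 - 6\right) = 0 \cdot 86 \left(-6\right) = 0 \left(-516\right) = 0$)
$m = \frac{1904049}{1788074}$ ($m = 3808098 \cdot \frac{1}{3576148} = \frac{1904049}{1788074} \approx 1.0649$)
$P - m = 0 - \frac{1904049}{1788074} = - \frac{1904049}{1788074}$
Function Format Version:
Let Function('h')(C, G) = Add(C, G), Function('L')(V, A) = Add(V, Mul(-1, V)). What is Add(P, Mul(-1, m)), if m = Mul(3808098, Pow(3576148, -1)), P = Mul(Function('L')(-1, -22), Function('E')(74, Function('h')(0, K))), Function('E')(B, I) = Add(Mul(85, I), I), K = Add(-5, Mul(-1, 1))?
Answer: Rational(-1904049, 1788074) ≈ -1.0649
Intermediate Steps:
K = -6 (K = Add(-5, -1) = -6)
Function('L')(V, A) = 0
Function('E')(B, I) = Mul(86, I)
P = 0 (P = Mul(0, Mul(86, Add(0, -6))) = Mul(0, Mul(86, -6)) = Mul(0, -516) = 0)
m = Rational(1904049, 1788074) (m = Mul(3808098, Rational(1, 3576148)) = Rational(1904049, 1788074) ≈ 1.0649)
Add(P, Mul(-1, m)) = Add(0, Mul(-1, Rational(1904049, 1788074))) = Add(0, Rational(-1904049, 1788074)) = Rational(-1904049, 1788074)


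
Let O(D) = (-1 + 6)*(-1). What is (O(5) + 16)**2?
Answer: 121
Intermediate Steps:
O(D) = -5 (O(D) = 5*(-1) = -5)
(O(5) + 16)**2 = (-5 + 16)**2 = 11**2 = 121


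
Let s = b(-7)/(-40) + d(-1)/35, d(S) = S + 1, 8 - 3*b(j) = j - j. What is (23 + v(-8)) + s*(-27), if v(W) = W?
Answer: 84/5 ≈ 16.800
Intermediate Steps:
b(j) = 8/3 (b(j) = 8/3 - (j - j)/3 = 8/3 - 1/3*0 = 8/3 + 0 = 8/3)
d(S) = 1 + S
s = -1/15 (s = (8/3)/(-40) + (1 - 1)/35 = (8/3)*(-1/40) + 0*(1/35) = -1/15 + 0 = -1/15 ≈ -0.066667)
(23 + v(-8)) + s*(-27) = (23 - 8) - 1/15*(-27) = 15 + 9/5 = 84/5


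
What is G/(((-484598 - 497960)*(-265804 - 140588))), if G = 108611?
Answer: 108611/399303710736 ≈ 2.7200e-7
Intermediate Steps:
G/(((-484598 - 497960)*(-265804 - 140588))) = 108611/(((-484598 - 497960)*(-265804 - 140588))) = 108611/((-982558*(-406392))) = 108611/399303710736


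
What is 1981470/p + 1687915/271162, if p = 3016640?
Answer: 281456563687/40899906784 ≈ 6.8816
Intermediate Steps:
1981470/p + 1687915/271162 = 1981470/3016640 + 1687915/271162 = 1981470*(1/3016640) + 1687915*(1/271162) = 198147/301664 + 1687915/271162 = 281456563687/40899906784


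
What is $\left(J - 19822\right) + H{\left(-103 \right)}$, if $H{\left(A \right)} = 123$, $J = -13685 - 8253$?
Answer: $-41637$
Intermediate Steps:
$J = -21938$
$\left(J - 19822\right) + H{\left(-103 \right)} = \left(-21938 - 19822\right) + 123 = -41760 + 123 = -41637$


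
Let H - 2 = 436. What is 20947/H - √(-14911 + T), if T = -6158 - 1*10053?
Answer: 20947/438 - 3*I*√3458 ≈ 47.824 - 176.41*I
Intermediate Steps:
H = 438 (H = 2 + 436 = 438)
T = -16211 (T = -6158 - 10053 = -16211)
20947/H - √(-14911 + T) = 20947/438 - √(-14911 - 16211) = 20947*(1/438) - √(-31122) = 20947/438 - 3*I*√3458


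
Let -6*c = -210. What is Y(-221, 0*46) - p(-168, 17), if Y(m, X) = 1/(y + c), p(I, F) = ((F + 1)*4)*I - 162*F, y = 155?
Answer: 2821501/190 ≈ 14850.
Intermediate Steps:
c = 35 (c = -1/6*(-210) = 35)
p(I, F) = -162*F + I*(4 + 4*F) (p(I, F) = ((1 + F)*4)*I - 162*F = (4 + 4*F)*I - 162*F = I*(4 + 4*F) - 162*F = -162*F + I*(4 + 4*F))
Y(m, X) = 1/190 (Y(m, X) = 1/(155 + 35) = 1/190)
Y(-221, 0*46) - p(-168, 17) = 1/190 - (-162*17 + 4*(-168) + 4*17*(-168)) = 1/190 - (-2754 - 672 - 11424) = 1/190 - 1*(-14850) = 1/190 + 14850 = 2821501/190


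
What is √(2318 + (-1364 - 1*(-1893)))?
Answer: √2847 ≈ 53.357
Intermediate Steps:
√(2318 + (-1364 - 1*(-1893))) = √(2318 + (-1364 + 1893)) = √(2318 + 529) = √2847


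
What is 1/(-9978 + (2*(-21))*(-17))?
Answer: -1/9264 ≈ -0.00010794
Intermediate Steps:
1/(-9978 + (2*(-21))*(-17)) = 1/(-9978 - 42*(-17)) = 1/(-9978 + 714) = 1/(-9264) = -1/9264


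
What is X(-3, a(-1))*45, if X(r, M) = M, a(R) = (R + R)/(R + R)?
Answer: 45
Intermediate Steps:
a(R) = 1 (a(R) = (2*R)/((2*R)) = (2*R)*(1/(2*R)) = 1)
X(-3, a(-1))*45 = 1*45 = 45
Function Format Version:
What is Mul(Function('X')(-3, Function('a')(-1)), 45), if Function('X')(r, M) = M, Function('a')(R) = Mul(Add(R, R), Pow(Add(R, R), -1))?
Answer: 45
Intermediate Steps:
Function('a')(R) = 1 (Function('a')(R) = Mul(Mul(2, R), Pow(Mul(2, R), -1)) = Mul(Mul(2, R), Mul(Rational(1, 2), Pow(R, -1))) = 1)
Mul(Function('X')(-3, Function('a')(-1)), 45) = Mul(1, 45) = 45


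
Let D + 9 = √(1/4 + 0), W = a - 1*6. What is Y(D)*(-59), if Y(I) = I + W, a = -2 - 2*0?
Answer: 1947/2 ≈ 973.50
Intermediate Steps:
a = -2 (a = -2 + 0 = -2)
W = -8 (W = -2 - 1*6 = -2 - 6 = -8)
D = -17/2 (D = -9 + √(1/4 + 0) = -9 + √(¼ + 0) = -9 + √(¼) = -9 + ½ = -17/2 ≈ -8.5000)
Y(I) = -8 + I (Y(I) = I - 8 = -8 + I)
Y(D)*(-59) = (-8 - 17/2)*(-59) = -33/2*(-59) = 1947/2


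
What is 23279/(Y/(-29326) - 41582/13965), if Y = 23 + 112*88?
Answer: -9533625557610/1357393967 ≈ -7023.5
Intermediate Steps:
Y = 9879 (Y = 23 + 9856 = 9879)
23279/(Y/(-29326) - 41582/13965) = 23279/(9879/(-29326) - 41582/13965) = 23279/(9879*(-1/29326) - 41582*1/13965) = 23279/(-9879/29326 - 41582/13965) = 23279/(-1357393967/409537590) = 23279*(-409537590/1357393967) = -9533625557610/1357393967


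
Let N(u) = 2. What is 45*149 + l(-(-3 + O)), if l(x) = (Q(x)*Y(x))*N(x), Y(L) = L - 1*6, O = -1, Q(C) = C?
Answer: 6689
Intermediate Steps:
Y(L) = -6 + L (Y(L) = L - 6 = -6 + L)
l(x) = 2*x*(-6 + x) (l(x) = (x*(-6 + x))*2 = 2*x*(-6 + x))
45*149 + l(-(-3 + O)) = 45*149 + 2*(-(-3 - 1))*(-6 - (-3 - 1)) = 6705 + 2*(-1*(-4))*(-6 - 1*(-4)) = 6705 + 2*4*(-6 + 4) = 6705 + 2*4*(-2) = 6705 - 16 = 6689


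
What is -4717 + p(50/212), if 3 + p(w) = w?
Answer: -500295/106 ≈ -4719.8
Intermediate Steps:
p(w) = -3 + w
-4717 + p(50/212) = -4717 + (-3 + 50/212) = -4717 + (-3 + 50*(1/212)) = -4717 + (-3 + 25/106) = -4717 - 293/106 = -500295/106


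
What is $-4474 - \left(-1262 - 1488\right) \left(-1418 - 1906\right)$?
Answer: $-9145474$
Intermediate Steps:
$-4474 - \left(-1262 - 1488\right) \left(-1418 - 1906\right) = -4474 - \left(-2750\right) \left(-3324\right) = -4474 - 9141000 = -9145474$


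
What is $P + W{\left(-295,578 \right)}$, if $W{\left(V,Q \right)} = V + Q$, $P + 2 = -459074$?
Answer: $-458793$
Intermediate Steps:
$P = -459076$ ($P = -2 - 459074 = -459076$)
$W{\left(V,Q \right)} = Q + V$
$P + W{\left(-295,578 \right)} = -459076 + \left(578 - 295\right) = -459076 + 283 = -458793$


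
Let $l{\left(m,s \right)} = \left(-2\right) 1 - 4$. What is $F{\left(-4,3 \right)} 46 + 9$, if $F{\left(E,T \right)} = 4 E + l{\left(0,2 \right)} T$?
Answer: $-1555$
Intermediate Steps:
$l{\left(m,s \right)} = -6$ ($l{\left(m,s \right)} = -2 - 4 = -6$)
$F{\left(E,T \right)} = - 6 T + 4 E$ ($F{\left(E,T \right)} = 4 E - 6 T = - 6 T + 4 E$)
$F{\left(-4,3 \right)} 46 + 9 = \left(\left(-6\right) 3 + 4 \left(-4\right)\right) 46 + 9 = \left(-18 - 16\right) 46 + 9 = \left(-34\right) 46 + 9 = -1564 + 9 = -1555$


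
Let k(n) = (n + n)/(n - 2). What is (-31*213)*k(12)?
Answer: -79236/5 ≈ -15847.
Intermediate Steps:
k(n) = 2*n/(-2 + n) (k(n) = (2*n)/(-2 + n) = 2*n/(-2 + n))
(-31*213)*k(12) = (-31*213)*(2*12/(-2 + 12)) = -13206*12/10 = -6603*12/5 = -79236/5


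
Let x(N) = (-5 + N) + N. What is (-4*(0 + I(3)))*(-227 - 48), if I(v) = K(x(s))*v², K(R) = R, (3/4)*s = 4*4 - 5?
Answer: 240900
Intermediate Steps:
s = 44/3 (s = 4*(4*4 - 5)/3 = 4*(16 - 5)/3 = (4/3)*11 = 44/3 ≈ 14.667)
x(N) = -5 + 2*N
I(v) = 73*v²/3 (I(v) = (-5 + 2*(44/3))*v² = (-5 + 88/3)*v² = 73*v²/3)
(-4*(0 + I(3)))*(-227 - 48) = (-4*(0 + (73/3)*3²))*(-227 - 48) = -4*(0 + (73/3)*9)*(-275) = -4*(0 + 219)*(-275) = -4*219*(-275) = -876*(-275) = 240900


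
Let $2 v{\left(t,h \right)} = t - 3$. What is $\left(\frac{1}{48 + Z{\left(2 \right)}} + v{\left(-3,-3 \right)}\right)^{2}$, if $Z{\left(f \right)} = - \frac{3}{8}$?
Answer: $\frac{1288225}{145161} \approx 8.8745$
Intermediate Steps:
$Z{\left(f \right)} = - \frac{3}{8}$ ($Z{\left(f \right)} = \left(-3\right) \frac{1}{8} = - \frac{3}{8}$)
$v{\left(t,h \right)} = - \frac{3}{2} + \frac{t}{2}$ ($v{\left(t,h \right)} = \frac{t - 3}{2} = \frac{-3 + t}{2} = - \frac{3}{2} + \frac{t}{2}$)
$\left(\frac{1}{48 + Z{\left(2 \right)}} + v{\left(-3,-3 \right)}\right)^{2} = \left(\frac{1}{48 - \frac{3}{8}} + \left(- \frac{3}{2} + \frac{1}{2} \left(-3\right)\right)\right)^{2} = \left(\frac{1}{\frac{381}{8}} - 3\right)^{2} = \left(\frac{8}{381} - 3\right)^{2} = \left(- \frac{1135}{381}\right)^{2} = \frac{1288225}{145161}$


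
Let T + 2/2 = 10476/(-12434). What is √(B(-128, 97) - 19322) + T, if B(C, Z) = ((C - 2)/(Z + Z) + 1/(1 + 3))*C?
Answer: -11455/6217 + I*√181294746/97 ≈ -1.8425 + 138.81*I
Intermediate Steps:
T = -11455/6217 (T = -1 + 10476/(-12434) = -1 + 10476*(-1/12434) = -1 - 5238/6217 = -11455/6217 ≈ -1.8425)
B(C, Z) = C*(¼ + (-2 + C)/(2*Z)) (B(C, Z) = ((-2 + C)/((2*Z)) + 1/4)*C = ((-2 + C)*(1/(2*Z)) + ¼)*C = ((-2 + C)/(2*Z) + ¼)*C = (¼ + (-2 + C)/(2*Z))*C = C*(¼ + (-2 + C)/(2*Z)))
√(B(-128, 97) - 19322) + T = √((¼)*(-128)*(-4 + 97 + 2*(-128))/97 - 19322) - 11455/6217 = √((¼)*(-128)*(1/97)*(-4 + 97 - 256) - 19322) - 11455/6217 = √((¼)*(-128)*(1/97)*(-163) - 19322) - 11455/6217 = √(5216/97 - 19322) - 11455/6217 = √(-1869018/97) - 11455/6217 = I*√181294746/97 - 11455/6217 = -11455/6217 + I*√181294746/97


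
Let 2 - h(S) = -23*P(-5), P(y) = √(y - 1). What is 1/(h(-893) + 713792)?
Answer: 356897/254750938805 - 23*I*√6/509501877610 ≈ 1.401e-6 - 1.1058e-10*I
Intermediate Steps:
P(y) = √(-1 + y)
h(S) = 2 + 23*I*√6 (h(S) = 2 - (-23)*√(-1 - 5) = 2 - (-23)*√(-6) = 2 - (-23)*I*√6 = 2 + 23*I*√6)
1/(h(-893) + 713792) = 1/((2 + 23*I*√6) + 713792) = 1/(713794 + 23*I*√6)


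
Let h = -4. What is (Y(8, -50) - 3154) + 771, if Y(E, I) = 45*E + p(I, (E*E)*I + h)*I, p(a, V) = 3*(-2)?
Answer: -1723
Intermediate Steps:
p(a, V) = -6
Y(E, I) = -6*I + 45*E (Y(E, I) = 45*E - 6*I = -6*I + 45*E)
(Y(8, -50) - 3154) + 771 = ((-6*(-50) + 45*8) - 3154) + 771 = ((300 + 360) - 3154) + 771 = (660 - 3154) + 771 = -2494 + 771 = -1723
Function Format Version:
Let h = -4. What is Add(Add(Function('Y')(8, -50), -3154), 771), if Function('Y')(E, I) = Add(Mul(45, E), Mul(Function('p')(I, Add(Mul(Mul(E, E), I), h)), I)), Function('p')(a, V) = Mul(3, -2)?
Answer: -1723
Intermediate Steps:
Function('p')(a, V) = -6
Function('Y')(E, I) = Add(Mul(-6, I), Mul(45, E)) (Function('Y')(E, I) = Add(Mul(45, E), Mul(-6, I)) = Add(Mul(-6, I), Mul(45, E)))
Add(Add(Function('Y')(8, -50), -3154), 771) = Add(Add(Add(Mul(-6, -50), Mul(45, 8)), -3154), 771) = Add(Add(Add(300, 360), -3154), 771) = Add(Add(660, -3154), 771) = Add(-2494, 771) = -1723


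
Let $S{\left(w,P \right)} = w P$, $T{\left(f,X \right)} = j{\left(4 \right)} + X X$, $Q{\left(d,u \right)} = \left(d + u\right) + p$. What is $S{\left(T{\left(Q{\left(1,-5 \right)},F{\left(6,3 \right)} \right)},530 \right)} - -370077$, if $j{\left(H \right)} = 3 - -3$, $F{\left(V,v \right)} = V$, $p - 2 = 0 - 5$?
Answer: $392337$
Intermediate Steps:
$p = -3$ ($p = 2 + \left(0 - 5\right) = 2 - 5 = -3$)
$Q{\left(d,u \right)} = -3 + d + u$ ($Q{\left(d,u \right)} = \left(d + u\right) - 3 = -3 + d + u$)
$j{\left(H \right)} = 6$ ($j{\left(H \right)} = 3 + 3 = 6$)
$T{\left(f,X \right)} = 6 + X^{2}$ ($T{\left(f,X \right)} = 6 + X X = 6 + X^{2}$)
$S{\left(w,P \right)} = P w$
$S{\left(T{\left(Q{\left(1,-5 \right)},F{\left(6,3 \right)} \right)},530 \right)} - -370077 = 530 \left(6 + 6^{2}\right) - -370077 = 530 \left(6 + 36\right) + 370077 = 530 \cdot 42 + 370077 = 22260 + 370077 = 392337$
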